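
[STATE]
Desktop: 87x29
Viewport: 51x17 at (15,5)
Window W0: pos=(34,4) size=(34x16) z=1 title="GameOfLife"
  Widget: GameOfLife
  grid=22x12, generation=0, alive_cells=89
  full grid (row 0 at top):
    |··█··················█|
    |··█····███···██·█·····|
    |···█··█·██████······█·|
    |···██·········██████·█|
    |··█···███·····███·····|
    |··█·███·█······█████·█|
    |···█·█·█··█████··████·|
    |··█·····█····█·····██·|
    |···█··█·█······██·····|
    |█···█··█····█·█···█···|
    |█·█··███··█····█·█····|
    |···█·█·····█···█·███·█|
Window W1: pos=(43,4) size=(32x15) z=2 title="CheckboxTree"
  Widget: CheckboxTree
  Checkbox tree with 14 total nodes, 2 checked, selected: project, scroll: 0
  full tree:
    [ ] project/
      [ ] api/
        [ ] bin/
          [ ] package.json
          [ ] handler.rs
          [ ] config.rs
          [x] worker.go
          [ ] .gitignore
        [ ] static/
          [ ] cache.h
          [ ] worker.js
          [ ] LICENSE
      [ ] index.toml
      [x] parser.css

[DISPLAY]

                   ┃ GameOfL┃ CheckboxTree         
                   ┠────────┠──────────────────────
                   ┃Gen: 0  ┃>[-] project/         
                   ┃··█·····┃   [-] api/           
                   ┃··█····█┃     [-] bin/         
                   ┃···█··█·┃       [ ] package.jso
                   ┃···██···┃       [ ] handler.rs 
                   ┃··█···██┃       [ ] config.rs  
                   ┃··█·███·┃       [x] worker.go  
                   ┃···█·█·█┃       [ ] .gitignore 
                   ┃··█·····┃     [ ] static/      
                   ┃···█··█·┃       [ ] cache.h    
                   ┃█···█··█┃       [ ] worker.js  
                   ┃█·█··███┗━━━━━━━━━━━━━━━━━━━━━━
                   ┗━━━━━━━━━━━━━━━━━━━━━━━━━━━━━━━
                                                   
                                                   


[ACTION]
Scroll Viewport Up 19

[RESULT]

                                                   
                                                   
                                                   
                                                   
                   ┏━━━━━━━━┏━━━━━━━━━━━━━━━━━━━━━━
                   ┃ GameOfL┃ CheckboxTree         
                   ┠────────┠──────────────────────
                   ┃Gen: 0  ┃>[-] project/         
                   ┃··█·····┃   [-] api/           
                   ┃··█····█┃     [-] bin/         
                   ┃···█··█·┃       [ ] package.jso
                   ┃···██···┃       [ ] handler.rs 
                   ┃··█···██┃       [ ] config.rs  
                   ┃··█·███·┃       [x] worker.go  
                   ┃···█·█·█┃       [ ] .gitignore 
                   ┃··█·····┃     [ ] static/      
                   ┃···█··█·┃       [ ] cache.h    


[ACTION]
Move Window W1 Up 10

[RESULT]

                            ┏━━━━━━━━━━━━━━━━━━━━━━
                            ┃ CheckboxTree         
                            ┠──────────────────────
                            ┃>[-] project/         
                   ┏━━━━━━━━┃   [-] api/           
                   ┃ GameOfL┃     [-] bin/         
                   ┠────────┃       [ ] package.jso
                   ┃Gen: 0  ┃       [ ] handler.rs 
                   ┃··█·····┃       [ ] config.rs  
                   ┃··█····█┃       [x] worker.go  
                   ┃···█··█·┃       [ ] .gitignore 
                   ┃···██···┃     [ ] static/      
                   ┃··█···██┃       [ ] cache.h    
                   ┃··█·███·┃       [ ] worker.js  
                   ┃···█·█·█┗━━━━━━━━━━━━━━━━━━━━━━
                   ┃··█·····█····█·····██·         
                   ┃···█··█·█······██·····         


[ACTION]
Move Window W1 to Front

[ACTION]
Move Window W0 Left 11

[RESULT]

                            ┏━━━━━━━━━━━━━━━━━━━━━━
                            ┃ CheckboxTree         
                            ┠──────────────────────
                            ┃>[-] project/         
        ┏━━━━━━━━━━━━━━━━━━━┃   [-] api/           
        ┃ GameOfLife        ┃     [-] bin/         
        ┠───────────────────┃       [ ] package.jso
        ┃Gen: 0             ┃       [ ] handler.rs 
        ┃··█················┃       [ ] config.rs  
        ┃··█····███···██·█··┃       [x] worker.go  
        ┃···█··█·██████·····┃       [ ] .gitignore 
        ┃···██·········█████┃     [ ] static/      
        ┃··█···███·····███··┃       [ ] cache.h    
        ┃··█·███·█······████┃       [ ] worker.js  
        ┃···█·█·█··█████··██┗━━━━━━━━━━━━━━━━━━━━━━
        ┃··█·····█····█·····██·          ┃         
        ┃···█··█·█······██·····          ┃         


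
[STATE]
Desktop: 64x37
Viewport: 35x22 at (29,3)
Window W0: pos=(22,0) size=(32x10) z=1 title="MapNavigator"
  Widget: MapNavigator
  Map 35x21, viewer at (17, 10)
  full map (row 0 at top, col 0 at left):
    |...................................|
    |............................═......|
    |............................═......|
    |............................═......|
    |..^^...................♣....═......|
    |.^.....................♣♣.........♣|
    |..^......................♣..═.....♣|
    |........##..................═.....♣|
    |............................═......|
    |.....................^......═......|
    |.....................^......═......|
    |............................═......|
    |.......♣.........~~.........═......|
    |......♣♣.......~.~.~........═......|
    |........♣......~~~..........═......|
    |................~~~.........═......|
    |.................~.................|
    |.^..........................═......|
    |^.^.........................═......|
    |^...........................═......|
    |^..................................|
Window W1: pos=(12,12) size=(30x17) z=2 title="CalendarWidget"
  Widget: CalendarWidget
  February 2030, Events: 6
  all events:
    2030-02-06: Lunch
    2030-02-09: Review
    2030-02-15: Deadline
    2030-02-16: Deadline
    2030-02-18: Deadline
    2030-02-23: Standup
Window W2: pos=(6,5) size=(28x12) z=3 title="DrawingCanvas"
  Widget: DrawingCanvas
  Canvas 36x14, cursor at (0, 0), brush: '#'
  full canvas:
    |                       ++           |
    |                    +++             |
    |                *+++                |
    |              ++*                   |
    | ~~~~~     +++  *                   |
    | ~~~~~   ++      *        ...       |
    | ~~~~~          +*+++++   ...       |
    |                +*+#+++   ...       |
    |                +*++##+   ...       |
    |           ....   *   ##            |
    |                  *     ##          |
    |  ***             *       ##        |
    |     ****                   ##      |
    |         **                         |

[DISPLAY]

##..................═...┃          
....................═...┃          
━━━━┓........^......═...┃          
    ┃....@...^......═...┃          
────┨...............═...┃          
 ++ ┃....~~.........═...┃          
+   ┃━━━━━━━━━━━━━━━━━━━┛          
    ┃                              
    ┃                              
    ┃━━━━━━━┓                      
    ┃       ┃                      
+   ┃───────┨                      
+   ┃       ┃                      
━━━━┛       ┃                      
2  3        ┃                      
 9* 10      ┃                      
16* 17      ┃                      
23* 24      ┃                      
            ┃                      
            ┃                      
            ┃                      
            ┃                      


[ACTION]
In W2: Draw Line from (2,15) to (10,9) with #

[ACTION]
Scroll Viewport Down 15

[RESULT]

+   ┃       ┃                      
━━━━┛       ┃                      
2  3        ┃                      
 9* 10      ┃                      
16* 17      ┃                      
23* 24      ┃                      
            ┃                      
            ┃                      
            ┃                      
            ┃                      
            ┃                      
            ┃                      
            ┃                      
━━━━━━━━━━━━┛                      
                                   
                                   
                                   
                                   
                                   
                                   
                                   
                                   


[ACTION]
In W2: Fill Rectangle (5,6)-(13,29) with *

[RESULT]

****┃       ┃                      
━━━━┛       ┃                      
2  3        ┃                      
 9* 10      ┃                      
16* 17      ┃                      
23* 24      ┃                      
            ┃                      
            ┃                      
            ┃                      
            ┃                      
            ┃                      
            ┃                      
            ┃                      
━━━━━━━━━━━━┛                      
                                   
                                   
                                   
                                   
                                   
                                   
                                   
                                   


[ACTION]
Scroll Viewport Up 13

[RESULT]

────────────────────────┨          
##..................═...┃          
....................═...┃          
━━━━┓........^......═...┃          
    ┃....@...^......═...┃          
────┨...............═...┃          
 ++ ┃....~~.........═...┃          
+   ┃━━━━━━━━━━━━━━━━━━━┛          
    ┃                              
    ┃                              
    ┃━━━━━━━┓                      
****┃       ┃                      
****┃───────┨                      
****┃       ┃                      
━━━━┛       ┃                      
2  3        ┃                      
 9* 10      ┃                      
16* 17      ┃                      
23* 24      ┃                      
            ┃                      
            ┃                      
            ┃                      


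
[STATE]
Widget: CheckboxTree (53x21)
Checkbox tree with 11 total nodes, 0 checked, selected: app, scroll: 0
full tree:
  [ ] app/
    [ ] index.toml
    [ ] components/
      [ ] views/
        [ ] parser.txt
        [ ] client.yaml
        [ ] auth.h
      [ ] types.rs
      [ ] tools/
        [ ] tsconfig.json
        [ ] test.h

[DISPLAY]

>[ ] app/                                            
   [ ] index.toml                                    
   [ ] components/                                   
     [ ] views/                                      
       [ ] parser.txt                                
       [ ] client.yaml                               
       [ ] auth.h                                    
     [ ] types.rs                                    
     [ ] tools/                                      
       [ ] tsconfig.json                             
       [ ] test.h                                    
                                                     
                                                     
                                                     
                                                     
                                                     
                                                     
                                                     
                                                     
                                                     
                                                     


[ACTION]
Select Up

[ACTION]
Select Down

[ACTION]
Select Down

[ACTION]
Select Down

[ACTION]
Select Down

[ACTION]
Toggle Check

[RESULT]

 [-] app/                                            
   [ ] index.toml                                    
   [-] components/                                   
     [-] views/                                      
>      [x] parser.txt                                
       [ ] client.yaml                               
       [ ] auth.h                                    
     [ ] types.rs                                    
     [ ] tools/                                      
       [ ] tsconfig.json                             
       [ ] test.h                                    
                                                     
                                                     
                                                     
                                                     
                                                     
                                                     
                                                     
                                                     
                                                     
                                                     


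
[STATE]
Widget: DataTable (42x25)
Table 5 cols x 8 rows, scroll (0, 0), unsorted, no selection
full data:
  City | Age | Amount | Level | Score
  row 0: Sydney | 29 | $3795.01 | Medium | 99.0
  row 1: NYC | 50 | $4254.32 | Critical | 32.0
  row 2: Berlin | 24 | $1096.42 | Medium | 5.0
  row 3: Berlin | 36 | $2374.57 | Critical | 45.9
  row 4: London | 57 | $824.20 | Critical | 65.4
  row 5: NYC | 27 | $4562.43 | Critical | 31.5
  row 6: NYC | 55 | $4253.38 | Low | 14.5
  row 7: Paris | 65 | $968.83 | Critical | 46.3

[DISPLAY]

City  │Age│Amount  │Level   │Score        
──────┼───┼────────┼────────┼─────        
Sydney│29 │$3795.01│Medium  │99.0         
NYC   │50 │$4254.32│Critical│32.0         
Berlin│24 │$1096.42│Medium  │5.0          
Berlin│36 │$2374.57│Critical│45.9         
London│57 │$824.20 │Critical│65.4         
NYC   │27 │$4562.43│Critical│31.5         
NYC   │55 │$4253.38│Low     │14.5         
Paris │65 │$968.83 │Critical│46.3         
                                          
                                          
                                          
                                          
                                          
                                          
                                          
                                          
                                          
                                          
                                          
                                          
                                          
                                          
                                          


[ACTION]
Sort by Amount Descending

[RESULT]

City  │Age│Amount ▼│Level   │Score        
──────┼───┼────────┼────────┼─────        
NYC   │27 │$4562.43│Critical│31.5         
NYC   │50 │$4254.32│Critical│32.0         
NYC   │55 │$4253.38│Low     │14.5         
Sydney│29 │$3795.01│Medium  │99.0         
Berlin│36 │$2374.57│Critical│45.9         
Berlin│24 │$1096.42│Medium  │5.0          
Paris │65 │$968.83 │Critical│46.3         
London│57 │$824.20 │Critical│65.4         
                                          
                                          
                                          
                                          
                                          
                                          
                                          
                                          
                                          
                                          
                                          
                                          
                                          
                                          
                                          


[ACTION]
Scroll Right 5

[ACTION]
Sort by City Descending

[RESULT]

City ▼│Age│Amount  │Level   │Score        
──────┼───┼────────┼────────┼─────        
Sydney│29 │$3795.01│Medium  │99.0         
Paris │65 │$968.83 │Critical│46.3         
NYC   │27 │$4562.43│Critical│31.5         
NYC   │50 │$4254.32│Critical│32.0         
NYC   │55 │$4253.38│Low     │14.5         
London│57 │$824.20 │Critical│65.4         
Berlin│36 │$2374.57│Critical│45.9         
Berlin│24 │$1096.42│Medium  │5.0          
                                          
                                          
                                          
                                          
                                          
                                          
                                          
                                          
                                          
                                          
                                          
                                          
                                          
                                          
                                          


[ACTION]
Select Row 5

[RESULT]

City ▼│Age│Amount  │Level   │Score        
──────┼───┼────────┼────────┼─────        
Sydney│29 │$3795.01│Medium  │99.0         
Paris │65 │$968.83 │Critical│46.3         
NYC   │27 │$4562.43│Critical│31.5         
NYC   │50 │$4254.32│Critical│32.0         
NYC   │55 │$4253.38│Low     │14.5         
>ondon│57 │$824.20 │Critical│65.4         
Berlin│36 │$2374.57│Critical│45.9         
Berlin│24 │$1096.42│Medium  │5.0          
                                          
                                          
                                          
                                          
                                          
                                          
                                          
                                          
                                          
                                          
                                          
                                          
                                          
                                          
                                          


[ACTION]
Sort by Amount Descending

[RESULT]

City  │Age│Amount ▼│Level   │Score        
──────┼───┼────────┼────────┼─────        
NYC   │27 │$4562.43│Critical│31.5         
NYC   │50 │$4254.32│Critical│32.0         
NYC   │55 │$4253.38│Low     │14.5         
Sydney│29 │$3795.01│Medium  │99.0         
Berlin│36 │$2374.57│Critical│45.9         
>erlin│24 │$1096.42│Medium  │5.0          
Paris │65 │$968.83 │Critical│46.3         
London│57 │$824.20 │Critical│65.4         
                                          
                                          
                                          
                                          
                                          
                                          
                                          
                                          
                                          
                                          
                                          
                                          
                                          
                                          
                                          


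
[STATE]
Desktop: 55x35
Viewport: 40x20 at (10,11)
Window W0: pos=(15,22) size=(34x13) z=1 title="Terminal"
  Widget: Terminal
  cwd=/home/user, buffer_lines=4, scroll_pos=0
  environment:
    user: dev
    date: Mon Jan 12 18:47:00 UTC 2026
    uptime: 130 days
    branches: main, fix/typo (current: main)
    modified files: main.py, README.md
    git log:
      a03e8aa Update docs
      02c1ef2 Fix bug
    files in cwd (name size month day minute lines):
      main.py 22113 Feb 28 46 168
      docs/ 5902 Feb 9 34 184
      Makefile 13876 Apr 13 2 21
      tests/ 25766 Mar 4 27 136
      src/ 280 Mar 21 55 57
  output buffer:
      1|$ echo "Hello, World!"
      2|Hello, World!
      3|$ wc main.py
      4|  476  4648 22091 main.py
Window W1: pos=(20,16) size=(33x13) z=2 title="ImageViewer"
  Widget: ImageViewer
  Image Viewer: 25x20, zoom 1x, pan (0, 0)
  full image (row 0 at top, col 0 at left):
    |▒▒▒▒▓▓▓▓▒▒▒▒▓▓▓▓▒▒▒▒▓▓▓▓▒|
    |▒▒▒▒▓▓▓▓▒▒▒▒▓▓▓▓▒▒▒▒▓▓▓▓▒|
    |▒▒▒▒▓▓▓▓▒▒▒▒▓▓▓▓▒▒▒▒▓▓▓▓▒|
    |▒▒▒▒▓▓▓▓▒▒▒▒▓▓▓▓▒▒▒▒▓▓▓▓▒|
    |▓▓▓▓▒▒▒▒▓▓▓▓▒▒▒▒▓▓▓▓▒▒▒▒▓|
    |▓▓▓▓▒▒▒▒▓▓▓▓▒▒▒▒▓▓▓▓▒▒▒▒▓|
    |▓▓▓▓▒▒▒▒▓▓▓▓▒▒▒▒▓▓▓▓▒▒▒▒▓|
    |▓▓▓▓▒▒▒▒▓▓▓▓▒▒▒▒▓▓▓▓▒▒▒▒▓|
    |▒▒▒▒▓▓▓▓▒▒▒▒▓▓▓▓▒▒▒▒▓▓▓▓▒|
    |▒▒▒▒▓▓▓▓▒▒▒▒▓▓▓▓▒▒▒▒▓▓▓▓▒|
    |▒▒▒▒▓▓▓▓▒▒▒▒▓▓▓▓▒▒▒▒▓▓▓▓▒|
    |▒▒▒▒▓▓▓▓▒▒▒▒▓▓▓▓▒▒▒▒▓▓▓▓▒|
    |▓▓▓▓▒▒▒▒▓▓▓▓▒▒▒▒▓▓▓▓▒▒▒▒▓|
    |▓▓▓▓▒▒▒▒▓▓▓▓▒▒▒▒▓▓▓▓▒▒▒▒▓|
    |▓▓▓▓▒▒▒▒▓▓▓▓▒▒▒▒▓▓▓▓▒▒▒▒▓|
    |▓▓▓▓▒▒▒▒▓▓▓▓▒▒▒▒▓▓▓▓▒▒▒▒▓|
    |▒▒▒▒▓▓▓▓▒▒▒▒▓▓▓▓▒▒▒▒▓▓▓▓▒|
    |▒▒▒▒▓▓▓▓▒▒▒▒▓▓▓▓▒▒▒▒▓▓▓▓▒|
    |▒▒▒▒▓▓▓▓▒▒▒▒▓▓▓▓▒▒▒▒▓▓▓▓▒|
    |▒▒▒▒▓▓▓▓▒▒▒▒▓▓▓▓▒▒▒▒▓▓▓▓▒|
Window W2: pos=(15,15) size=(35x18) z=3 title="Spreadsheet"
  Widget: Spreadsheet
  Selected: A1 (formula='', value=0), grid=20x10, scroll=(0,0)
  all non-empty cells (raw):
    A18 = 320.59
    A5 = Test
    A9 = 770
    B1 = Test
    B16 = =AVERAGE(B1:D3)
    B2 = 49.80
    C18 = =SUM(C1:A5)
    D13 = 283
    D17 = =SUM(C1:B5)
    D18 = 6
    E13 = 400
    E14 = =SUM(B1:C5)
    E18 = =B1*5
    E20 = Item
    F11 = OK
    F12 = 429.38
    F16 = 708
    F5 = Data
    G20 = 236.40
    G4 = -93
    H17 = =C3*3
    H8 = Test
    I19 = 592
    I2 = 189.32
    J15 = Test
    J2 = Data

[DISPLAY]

                                        
                                        
                                        
                                        
     ┏━━━━━━━━━━━━━━━━━━━━━━━━━━━━━━━━━┓
     ┃ Spreadsheet                     ┃
     ┠─────────────────────────────────┨
     ┃A1:                              ┃
     ┃       A       B       C       D ┃
     ┃---------------------------------┃
     ┃  1      [0]Test           0     ┃
     ┃  2        0   49.80       0     ┃
     ┃  3        0       0       0     ┃
     ┃  4        0       0       0     ┃
     ┃  5 Test           0       0     ┃
     ┃  6        0       0       0     ┃
     ┃  7        0       0       0     ┃
     ┃  8        0       0       0     ┃
     ┃  9      770       0       0     ┃
     ┃ 10        0       0       0     ┃


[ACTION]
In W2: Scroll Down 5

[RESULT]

                                        
                                        
                                        
                                        
     ┏━━━━━━━━━━━━━━━━━━━━━━━━━━━━━━━━━┓
     ┃ Spreadsheet                     ┃
     ┠─────────────────────────────────┨
     ┃A1:                              ┃
     ┃       A       B       C       D ┃
     ┃---------------------------------┃
     ┃  6        0       0       0     ┃
     ┃  7        0       0       0     ┃
     ┃  8        0       0       0     ┃
     ┃  9      770       0       0     ┃
     ┃ 10        0       0       0     ┃
     ┃ 11        0       0       0     ┃
     ┃ 12        0       0       0     ┃
     ┃ 13        0       0       0     ┃
     ┃ 14        0       0       0     ┃
     ┃ 15        0       0       0     ┃


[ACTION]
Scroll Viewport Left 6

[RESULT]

                                        
                                        
                                        
                                        
           ┏━━━━━━━━━━━━━━━━━━━━━━━━━━━━
           ┃ Spreadsheet                
           ┠────────────────────────────
           ┃A1:                         
           ┃       A       B       C    
           ┃----------------------------
           ┃  6        0       0       0
           ┃  7        0       0       0
           ┃  8        0       0       0
           ┃  9      770       0       0
           ┃ 10        0       0       0
           ┃ 11        0       0       0
           ┃ 12        0       0       0
           ┃ 13        0       0       0
           ┃ 14        0       0       0
           ┃ 15        0       0       0


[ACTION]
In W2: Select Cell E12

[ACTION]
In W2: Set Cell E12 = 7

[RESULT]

                                        
                                        
                                        
                                        
           ┏━━━━━━━━━━━━━━━━━━━━━━━━━━━━
           ┃ Spreadsheet                
           ┠────────────────────────────
           ┃E12: 7                      
           ┃       A       B       C    
           ┃----------------------------
           ┃  6        0       0       0
           ┃  7        0       0       0
           ┃  8        0       0       0
           ┃  9      770       0       0
           ┃ 10        0       0       0
           ┃ 11        0       0       0
           ┃ 12        0       0       0
           ┃ 13        0       0       0
           ┃ 14        0       0       0
           ┃ 15        0       0       0


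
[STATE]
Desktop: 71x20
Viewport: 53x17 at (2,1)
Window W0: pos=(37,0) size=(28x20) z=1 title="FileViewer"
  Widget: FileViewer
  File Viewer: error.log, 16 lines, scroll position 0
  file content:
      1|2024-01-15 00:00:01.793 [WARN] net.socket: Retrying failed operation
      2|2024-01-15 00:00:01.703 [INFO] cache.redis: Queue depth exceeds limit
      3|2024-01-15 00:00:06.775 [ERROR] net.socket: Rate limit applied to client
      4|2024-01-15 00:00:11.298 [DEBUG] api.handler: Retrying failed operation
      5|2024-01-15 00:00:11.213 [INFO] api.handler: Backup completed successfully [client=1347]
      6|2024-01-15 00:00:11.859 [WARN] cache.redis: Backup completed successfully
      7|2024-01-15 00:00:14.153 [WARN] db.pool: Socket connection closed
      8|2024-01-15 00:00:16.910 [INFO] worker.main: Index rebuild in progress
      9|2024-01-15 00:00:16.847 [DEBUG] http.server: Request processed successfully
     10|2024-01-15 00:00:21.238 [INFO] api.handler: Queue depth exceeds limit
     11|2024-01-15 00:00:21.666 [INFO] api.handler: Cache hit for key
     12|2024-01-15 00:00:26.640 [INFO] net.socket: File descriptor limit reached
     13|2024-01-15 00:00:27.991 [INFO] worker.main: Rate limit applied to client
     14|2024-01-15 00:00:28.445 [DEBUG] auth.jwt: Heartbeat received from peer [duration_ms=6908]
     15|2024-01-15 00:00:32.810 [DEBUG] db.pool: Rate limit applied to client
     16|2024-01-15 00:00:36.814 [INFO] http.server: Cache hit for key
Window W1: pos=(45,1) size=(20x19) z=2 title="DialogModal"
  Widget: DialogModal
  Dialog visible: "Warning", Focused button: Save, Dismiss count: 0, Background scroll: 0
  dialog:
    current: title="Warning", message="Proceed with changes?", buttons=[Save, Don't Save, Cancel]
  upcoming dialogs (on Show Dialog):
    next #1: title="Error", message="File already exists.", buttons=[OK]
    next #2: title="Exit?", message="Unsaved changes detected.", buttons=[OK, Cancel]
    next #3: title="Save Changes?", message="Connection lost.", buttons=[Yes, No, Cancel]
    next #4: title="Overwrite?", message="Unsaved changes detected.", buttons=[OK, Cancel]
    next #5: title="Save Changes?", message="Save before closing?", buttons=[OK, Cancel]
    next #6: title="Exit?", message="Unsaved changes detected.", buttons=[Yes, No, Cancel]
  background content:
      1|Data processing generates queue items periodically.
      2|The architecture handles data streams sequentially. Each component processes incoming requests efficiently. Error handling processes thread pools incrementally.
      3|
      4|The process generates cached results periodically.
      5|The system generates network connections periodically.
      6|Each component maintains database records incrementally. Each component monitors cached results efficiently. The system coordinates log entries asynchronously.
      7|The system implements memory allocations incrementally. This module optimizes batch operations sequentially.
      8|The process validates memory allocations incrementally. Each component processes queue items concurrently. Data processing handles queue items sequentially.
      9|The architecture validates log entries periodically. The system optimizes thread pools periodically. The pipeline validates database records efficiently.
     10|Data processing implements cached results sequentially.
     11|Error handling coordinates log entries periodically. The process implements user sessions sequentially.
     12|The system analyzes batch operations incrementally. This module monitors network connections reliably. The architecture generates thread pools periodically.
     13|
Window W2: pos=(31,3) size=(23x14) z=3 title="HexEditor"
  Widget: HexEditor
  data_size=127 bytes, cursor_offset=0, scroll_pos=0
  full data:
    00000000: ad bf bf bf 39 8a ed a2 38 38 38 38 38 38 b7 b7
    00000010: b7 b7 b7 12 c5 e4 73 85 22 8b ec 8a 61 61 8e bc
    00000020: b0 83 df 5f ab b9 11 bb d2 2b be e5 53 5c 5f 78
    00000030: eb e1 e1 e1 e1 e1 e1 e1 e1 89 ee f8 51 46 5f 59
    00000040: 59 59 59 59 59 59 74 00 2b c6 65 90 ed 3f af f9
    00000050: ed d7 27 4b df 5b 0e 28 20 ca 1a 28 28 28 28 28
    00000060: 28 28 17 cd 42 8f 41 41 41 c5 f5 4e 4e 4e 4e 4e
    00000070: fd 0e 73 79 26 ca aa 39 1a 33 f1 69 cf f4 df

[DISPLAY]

                                   ┃ FileVi┏━━━━━━━━━
                                   ┠───────┃ DialogMo
                             ┏━━━━━━━━━━━━━━━━━━━━━┓─
                             ┃ HexEditor           ┃c
                             ┠─────────────────────┨i
                             ┃00000000  AD bf bf bf┃ 
                             ┃00000010  b7 b7 b7 12┃e
                             ┃00000020  b0 83 df 5f┃e
                             ┃00000030  eb e1 e1 e1┃─
                             ┃00000040  59 59 59 59┃n
                             ┃00000050  ed d7 27 4b┃e
                             ┃00000060  28 28 17 cd┃]
                             ┃00000070  fd 0e 73 79┃─
                             ┃                     ┃n
                             ┃                     ┃e
                             ┗━━━━━━━━━━━━━━━━━━━━━┛ 
                                   ┃2024-01┃         


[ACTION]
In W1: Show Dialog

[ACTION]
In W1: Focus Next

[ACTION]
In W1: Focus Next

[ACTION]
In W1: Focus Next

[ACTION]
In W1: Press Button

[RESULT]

                                   ┃ FileVi┏━━━━━━━━━
                                   ┠───────┃ DialogMo
                             ┏━━━━━━━━━━━━━━━━━━━━━┓─
                             ┃ HexEditor           ┃c
                             ┠─────────────────────┨i
                             ┃00000000  AD bf bf bf┃ 
                             ┃00000010  b7 b7 b7 12┃e
                             ┃00000020  b0 83 df 5f┃e
                             ┃00000030  eb e1 e1 e1┃p
                             ┃00000040  59 59 59 59┃e
                             ┃00000050  ed d7 27 4b┃e
                             ┃00000060  28 28 17 cd┃i
                             ┃00000070  fd 0e 73 79┃c
                             ┃                     ┃n
                             ┃                     ┃e
                             ┗━━━━━━━━━━━━━━━━━━━━━┛ 
                                   ┃2024-01┃         


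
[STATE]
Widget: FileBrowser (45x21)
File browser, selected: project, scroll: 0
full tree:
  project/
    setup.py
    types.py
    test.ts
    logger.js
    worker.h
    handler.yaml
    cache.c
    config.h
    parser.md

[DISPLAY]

> [-] project/                               
    setup.py                                 
    types.py                                 
    test.ts                                  
    logger.js                                
    worker.h                                 
    handler.yaml                             
    cache.c                                  
    config.h                                 
    parser.md                                
                                             
                                             
                                             
                                             
                                             
                                             
                                             
                                             
                                             
                                             
                                             


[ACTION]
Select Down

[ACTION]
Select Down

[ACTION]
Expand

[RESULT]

  [-] project/                               
    setup.py                                 
  > types.py                                 
    test.ts                                  
    logger.js                                
    worker.h                                 
    handler.yaml                             
    cache.c                                  
    config.h                                 
    parser.md                                
                                             
                                             
                                             
                                             
                                             
                                             
                                             
                                             
                                             
                                             
                                             


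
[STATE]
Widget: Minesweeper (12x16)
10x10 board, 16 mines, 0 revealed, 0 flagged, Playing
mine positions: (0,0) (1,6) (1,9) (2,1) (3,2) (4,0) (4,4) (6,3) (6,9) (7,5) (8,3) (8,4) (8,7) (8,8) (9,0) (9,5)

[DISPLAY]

■■■■■■■■■■  
■■■■■■■■■■  
■■■■■■■■■■  
■■■■■■■■■■  
■■■■■■■■■■  
■■■■■■■■■■  
■■■■■■■■■■  
■■■■■■■■■■  
■■■■■■■■■■  
■■■■■■■■■■  
            
            
            
            
            
            


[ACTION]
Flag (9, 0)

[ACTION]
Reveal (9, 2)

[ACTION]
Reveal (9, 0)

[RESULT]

■■■■■■■■■■  
■■■■■■■■■■  
■■■■■■■■■■  
■■■■■■■■■■  
■■■■■■■■■■  
■■■■■■■■■■  
■■■■■■■■■■  
■■■■■■■■■■  
■■■■■■■■■■  
⚑■1■■■■■■■  
            
            
            
            
            
            


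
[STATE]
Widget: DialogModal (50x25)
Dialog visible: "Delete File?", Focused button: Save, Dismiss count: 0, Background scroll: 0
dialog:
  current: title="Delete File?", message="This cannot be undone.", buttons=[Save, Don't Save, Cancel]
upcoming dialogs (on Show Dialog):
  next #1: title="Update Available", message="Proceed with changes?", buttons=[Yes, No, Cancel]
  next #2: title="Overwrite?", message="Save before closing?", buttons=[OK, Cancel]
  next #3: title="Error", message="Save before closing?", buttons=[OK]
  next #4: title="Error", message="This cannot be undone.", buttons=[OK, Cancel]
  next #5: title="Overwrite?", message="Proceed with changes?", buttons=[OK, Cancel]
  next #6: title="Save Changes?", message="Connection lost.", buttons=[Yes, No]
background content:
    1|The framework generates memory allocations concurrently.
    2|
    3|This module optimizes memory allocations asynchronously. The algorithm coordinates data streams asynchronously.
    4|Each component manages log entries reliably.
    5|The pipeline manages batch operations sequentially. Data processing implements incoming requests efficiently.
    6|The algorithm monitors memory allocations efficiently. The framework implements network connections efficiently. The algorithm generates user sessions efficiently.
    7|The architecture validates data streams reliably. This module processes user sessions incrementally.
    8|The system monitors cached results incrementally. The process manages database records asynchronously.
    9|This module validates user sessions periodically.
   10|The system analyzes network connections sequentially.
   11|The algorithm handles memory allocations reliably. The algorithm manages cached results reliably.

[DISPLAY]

The framework generates memory allocations concurr
                                                  
This module optimizes memory allocations asynchron
Each component manages log entries reliably.      
The pipeline manages batch operations sequentially
The algorithm monitors memory allocations efficien
The architecture validates data streams reliably. 
The system monitors cached results incrementally. 
This module validates user sessions periodically. 
The system analyzes network connections sequential
The algor┌──────────────────────────────┐reliably.
         │         Delete File?         │         
         │    This cannot be undone.    │         
         │ [Save]  Don't Save   Cancel  │         
         └──────────────────────────────┘         
                                                  
                                                  
                                                  
                                                  
                                                  
                                                  
                                                  
                                                  
                                                  
                                                  


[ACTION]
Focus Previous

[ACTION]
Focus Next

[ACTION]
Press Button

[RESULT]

The framework generates memory allocations concurr
                                                  
This module optimizes memory allocations asynchron
Each component manages log entries reliably.      
The pipeline manages batch operations sequentially
The algorithm monitors memory allocations efficien
The architecture validates data streams reliably. 
The system monitors cached results incrementally. 
This module validates user sessions periodically. 
The system analyzes network connections sequential
The algorithm handles memory allocations reliably.
                                                  
                                                  
                                                  
                                                  
                                                  
                                                  
                                                  
                                                  
                                                  
                                                  
                                                  
                                                  
                                                  
                                                  
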